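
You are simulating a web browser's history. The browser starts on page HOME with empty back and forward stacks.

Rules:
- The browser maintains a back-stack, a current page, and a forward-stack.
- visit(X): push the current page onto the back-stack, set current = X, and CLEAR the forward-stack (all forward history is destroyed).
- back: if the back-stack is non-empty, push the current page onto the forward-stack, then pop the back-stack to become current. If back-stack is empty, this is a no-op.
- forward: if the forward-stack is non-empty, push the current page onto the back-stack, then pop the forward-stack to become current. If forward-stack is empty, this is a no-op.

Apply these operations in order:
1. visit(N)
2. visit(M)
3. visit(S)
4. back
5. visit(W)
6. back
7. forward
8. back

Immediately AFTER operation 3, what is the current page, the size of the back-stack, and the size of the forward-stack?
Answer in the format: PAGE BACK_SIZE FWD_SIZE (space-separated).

After 1 (visit(N)): cur=N back=1 fwd=0
After 2 (visit(M)): cur=M back=2 fwd=0
After 3 (visit(S)): cur=S back=3 fwd=0

S 3 0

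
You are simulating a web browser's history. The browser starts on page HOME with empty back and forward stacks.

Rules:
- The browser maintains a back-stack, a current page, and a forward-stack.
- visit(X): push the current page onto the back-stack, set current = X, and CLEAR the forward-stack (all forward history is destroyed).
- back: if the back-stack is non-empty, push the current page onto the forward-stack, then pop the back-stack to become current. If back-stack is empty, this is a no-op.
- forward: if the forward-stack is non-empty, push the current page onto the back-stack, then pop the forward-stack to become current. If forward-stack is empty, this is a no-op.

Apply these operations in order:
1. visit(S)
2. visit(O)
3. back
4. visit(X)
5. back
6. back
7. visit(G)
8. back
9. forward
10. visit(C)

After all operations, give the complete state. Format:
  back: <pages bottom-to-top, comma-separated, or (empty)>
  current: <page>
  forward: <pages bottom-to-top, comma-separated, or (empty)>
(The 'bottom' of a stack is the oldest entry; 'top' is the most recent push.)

Answer: back: HOME,G
current: C
forward: (empty)

Derivation:
After 1 (visit(S)): cur=S back=1 fwd=0
After 2 (visit(O)): cur=O back=2 fwd=0
After 3 (back): cur=S back=1 fwd=1
After 4 (visit(X)): cur=X back=2 fwd=0
After 5 (back): cur=S back=1 fwd=1
After 6 (back): cur=HOME back=0 fwd=2
After 7 (visit(G)): cur=G back=1 fwd=0
After 8 (back): cur=HOME back=0 fwd=1
After 9 (forward): cur=G back=1 fwd=0
After 10 (visit(C)): cur=C back=2 fwd=0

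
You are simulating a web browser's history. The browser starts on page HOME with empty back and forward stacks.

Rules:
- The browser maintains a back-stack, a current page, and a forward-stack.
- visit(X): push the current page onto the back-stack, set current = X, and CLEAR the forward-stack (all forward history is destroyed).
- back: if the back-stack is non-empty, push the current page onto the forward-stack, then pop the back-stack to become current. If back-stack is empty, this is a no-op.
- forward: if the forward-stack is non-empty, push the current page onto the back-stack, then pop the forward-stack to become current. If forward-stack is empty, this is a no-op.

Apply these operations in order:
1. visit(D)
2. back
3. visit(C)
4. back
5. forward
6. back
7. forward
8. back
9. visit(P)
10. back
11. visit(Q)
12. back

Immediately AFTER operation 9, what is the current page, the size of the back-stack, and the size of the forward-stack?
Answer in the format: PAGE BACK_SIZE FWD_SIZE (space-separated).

After 1 (visit(D)): cur=D back=1 fwd=0
After 2 (back): cur=HOME back=0 fwd=1
After 3 (visit(C)): cur=C back=1 fwd=0
After 4 (back): cur=HOME back=0 fwd=1
After 5 (forward): cur=C back=1 fwd=0
After 6 (back): cur=HOME back=0 fwd=1
After 7 (forward): cur=C back=1 fwd=0
After 8 (back): cur=HOME back=0 fwd=1
After 9 (visit(P)): cur=P back=1 fwd=0

P 1 0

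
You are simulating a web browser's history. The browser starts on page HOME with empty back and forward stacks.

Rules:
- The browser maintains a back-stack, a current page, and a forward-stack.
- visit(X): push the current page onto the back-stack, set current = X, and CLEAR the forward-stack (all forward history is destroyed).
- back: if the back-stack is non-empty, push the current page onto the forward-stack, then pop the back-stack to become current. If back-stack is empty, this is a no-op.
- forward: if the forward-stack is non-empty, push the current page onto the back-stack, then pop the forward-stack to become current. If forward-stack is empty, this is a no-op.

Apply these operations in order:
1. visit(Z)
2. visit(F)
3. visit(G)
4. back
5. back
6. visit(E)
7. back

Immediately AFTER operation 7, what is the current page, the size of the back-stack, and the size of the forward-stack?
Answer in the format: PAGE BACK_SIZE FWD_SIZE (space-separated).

After 1 (visit(Z)): cur=Z back=1 fwd=0
After 2 (visit(F)): cur=F back=2 fwd=0
After 3 (visit(G)): cur=G back=3 fwd=0
After 4 (back): cur=F back=2 fwd=1
After 5 (back): cur=Z back=1 fwd=2
After 6 (visit(E)): cur=E back=2 fwd=0
After 7 (back): cur=Z back=1 fwd=1

Z 1 1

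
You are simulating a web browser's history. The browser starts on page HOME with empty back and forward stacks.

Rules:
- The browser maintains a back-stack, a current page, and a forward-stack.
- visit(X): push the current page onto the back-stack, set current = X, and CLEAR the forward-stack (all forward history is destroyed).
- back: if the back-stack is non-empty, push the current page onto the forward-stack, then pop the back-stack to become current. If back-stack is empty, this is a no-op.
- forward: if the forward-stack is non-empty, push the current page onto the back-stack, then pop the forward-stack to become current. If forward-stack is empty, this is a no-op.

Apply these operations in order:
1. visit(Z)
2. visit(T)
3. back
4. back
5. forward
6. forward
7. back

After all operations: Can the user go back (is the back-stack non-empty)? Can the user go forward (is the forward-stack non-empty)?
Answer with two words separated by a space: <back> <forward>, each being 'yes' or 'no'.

After 1 (visit(Z)): cur=Z back=1 fwd=0
After 2 (visit(T)): cur=T back=2 fwd=0
After 3 (back): cur=Z back=1 fwd=1
After 4 (back): cur=HOME back=0 fwd=2
After 5 (forward): cur=Z back=1 fwd=1
After 6 (forward): cur=T back=2 fwd=0
After 7 (back): cur=Z back=1 fwd=1

Answer: yes yes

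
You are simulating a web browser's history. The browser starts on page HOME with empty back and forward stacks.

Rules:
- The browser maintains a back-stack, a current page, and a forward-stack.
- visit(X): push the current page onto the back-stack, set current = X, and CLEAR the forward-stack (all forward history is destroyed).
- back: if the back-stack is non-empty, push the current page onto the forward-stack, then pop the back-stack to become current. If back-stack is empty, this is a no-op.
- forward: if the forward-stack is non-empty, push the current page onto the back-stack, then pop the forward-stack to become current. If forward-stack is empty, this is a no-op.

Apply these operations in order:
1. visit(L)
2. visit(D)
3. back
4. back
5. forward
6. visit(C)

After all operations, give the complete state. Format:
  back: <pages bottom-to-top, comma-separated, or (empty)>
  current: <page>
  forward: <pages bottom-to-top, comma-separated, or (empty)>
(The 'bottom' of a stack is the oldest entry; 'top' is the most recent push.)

Answer: back: HOME,L
current: C
forward: (empty)

Derivation:
After 1 (visit(L)): cur=L back=1 fwd=0
After 2 (visit(D)): cur=D back=2 fwd=0
After 3 (back): cur=L back=1 fwd=1
After 4 (back): cur=HOME back=0 fwd=2
After 5 (forward): cur=L back=1 fwd=1
After 6 (visit(C)): cur=C back=2 fwd=0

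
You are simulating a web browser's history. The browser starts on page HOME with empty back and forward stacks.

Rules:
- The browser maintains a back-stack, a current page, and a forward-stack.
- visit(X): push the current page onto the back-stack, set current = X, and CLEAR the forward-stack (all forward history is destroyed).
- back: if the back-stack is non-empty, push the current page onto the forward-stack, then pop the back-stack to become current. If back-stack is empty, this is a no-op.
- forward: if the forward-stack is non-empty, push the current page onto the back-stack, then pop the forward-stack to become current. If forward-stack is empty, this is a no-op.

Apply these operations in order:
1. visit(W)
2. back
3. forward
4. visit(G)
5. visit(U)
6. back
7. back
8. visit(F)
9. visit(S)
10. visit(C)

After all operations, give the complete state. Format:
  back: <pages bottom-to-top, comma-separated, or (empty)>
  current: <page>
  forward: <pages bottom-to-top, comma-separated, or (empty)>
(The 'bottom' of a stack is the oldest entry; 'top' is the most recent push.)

Answer: back: HOME,W,F,S
current: C
forward: (empty)

Derivation:
After 1 (visit(W)): cur=W back=1 fwd=0
After 2 (back): cur=HOME back=0 fwd=1
After 3 (forward): cur=W back=1 fwd=0
After 4 (visit(G)): cur=G back=2 fwd=0
After 5 (visit(U)): cur=U back=3 fwd=0
After 6 (back): cur=G back=2 fwd=1
After 7 (back): cur=W back=1 fwd=2
After 8 (visit(F)): cur=F back=2 fwd=0
After 9 (visit(S)): cur=S back=3 fwd=0
After 10 (visit(C)): cur=C back=4 fwd=0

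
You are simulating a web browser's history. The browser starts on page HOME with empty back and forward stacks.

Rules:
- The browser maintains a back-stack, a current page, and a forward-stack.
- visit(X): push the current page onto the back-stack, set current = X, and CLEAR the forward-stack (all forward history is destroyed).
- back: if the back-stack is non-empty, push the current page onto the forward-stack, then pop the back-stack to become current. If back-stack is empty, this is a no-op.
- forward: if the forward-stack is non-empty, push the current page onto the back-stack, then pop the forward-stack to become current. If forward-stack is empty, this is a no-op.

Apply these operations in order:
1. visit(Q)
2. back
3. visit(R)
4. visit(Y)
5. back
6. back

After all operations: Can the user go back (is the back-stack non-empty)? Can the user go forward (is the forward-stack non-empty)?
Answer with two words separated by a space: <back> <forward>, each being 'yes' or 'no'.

After 1 (visit(Q)): cur=Q back=1 fwd=0
After 2 (back): cur=HOME back=0 fwd=1
After 3 (visit(R)): cur=R back=1 fwd=0
After 4 (visit(Y)): cur=Y back=2 fwd=0
After 5 (back): cur=R back=1 fwd=1
After 6 (back): cur=HOME back=0 fwd=2

Answer: no yes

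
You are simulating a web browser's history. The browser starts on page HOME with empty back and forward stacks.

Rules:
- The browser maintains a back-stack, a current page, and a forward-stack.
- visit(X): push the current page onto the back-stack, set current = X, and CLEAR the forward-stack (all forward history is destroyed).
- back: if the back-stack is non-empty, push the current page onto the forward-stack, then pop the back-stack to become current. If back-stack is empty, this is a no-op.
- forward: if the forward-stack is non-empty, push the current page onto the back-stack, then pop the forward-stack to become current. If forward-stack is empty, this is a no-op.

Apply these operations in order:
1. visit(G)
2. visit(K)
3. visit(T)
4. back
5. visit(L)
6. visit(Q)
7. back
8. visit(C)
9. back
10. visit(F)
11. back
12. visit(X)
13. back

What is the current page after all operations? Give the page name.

Answer: L

Derivation:
After 1 (visit(G)): cur=G back=1 fwd=0
After 2 (visit(K)): cur=K back=2 fwd=0
After 3 (visit(T)): cur=T back=3 fwd=0
After 4 (back): cur=K back=2 fwd=1
After 5 (visit(L)): cur=L back=3 fwd=0
After 6 (visit(Q)): cur=Q back=4 fwd=0
After 7 (back): cur=L back=3 fwd=1
After 8 (visit(C)): cur=C back=4 fwd=0
After 9 (back): cur=L back=3 fwd=1
After 10 (visit(F)): cur=F back=4 fwd=0
After 11 (back): cur=L back=3 fwd=1
After 12 (visit(X)): cur=X back=4 fwd=0
After 13 (back): cur=L back=3 fwd=1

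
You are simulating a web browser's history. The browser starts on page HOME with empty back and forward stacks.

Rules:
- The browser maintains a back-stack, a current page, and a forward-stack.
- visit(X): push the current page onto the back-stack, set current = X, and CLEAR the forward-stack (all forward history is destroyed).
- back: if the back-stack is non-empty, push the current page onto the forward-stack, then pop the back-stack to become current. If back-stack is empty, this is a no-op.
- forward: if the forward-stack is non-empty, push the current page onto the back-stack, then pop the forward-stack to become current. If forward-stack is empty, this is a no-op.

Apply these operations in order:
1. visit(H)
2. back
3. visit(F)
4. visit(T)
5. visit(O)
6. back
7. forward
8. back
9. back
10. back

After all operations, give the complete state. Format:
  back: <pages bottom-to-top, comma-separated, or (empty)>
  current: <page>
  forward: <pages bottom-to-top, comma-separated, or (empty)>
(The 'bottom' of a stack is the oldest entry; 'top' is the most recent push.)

After 1 (visit(H)): cur=H back=1 fwd=0
After 2 (back): cur=HOME back=0 fwd=1
After 3 (visit(F)): cur=F back=1 fwd=0
After 4 (visit(T)): cur=T back=2 fwd=0
After 5 (visit(O)): cur=O back=3 fwd=0
After 6 (back): cur=T back=2 fwd=1
After 7 (forward): cur=O back=3 fwd=0
After 8 (back): cur=T back=2 fwd=1
After 9 (back): cur=F back=1 fwd=2
After 10 (back): cur=HOME back=0 fwd=3

Answer: back: (empty)
current: HOME
forward: O,T,F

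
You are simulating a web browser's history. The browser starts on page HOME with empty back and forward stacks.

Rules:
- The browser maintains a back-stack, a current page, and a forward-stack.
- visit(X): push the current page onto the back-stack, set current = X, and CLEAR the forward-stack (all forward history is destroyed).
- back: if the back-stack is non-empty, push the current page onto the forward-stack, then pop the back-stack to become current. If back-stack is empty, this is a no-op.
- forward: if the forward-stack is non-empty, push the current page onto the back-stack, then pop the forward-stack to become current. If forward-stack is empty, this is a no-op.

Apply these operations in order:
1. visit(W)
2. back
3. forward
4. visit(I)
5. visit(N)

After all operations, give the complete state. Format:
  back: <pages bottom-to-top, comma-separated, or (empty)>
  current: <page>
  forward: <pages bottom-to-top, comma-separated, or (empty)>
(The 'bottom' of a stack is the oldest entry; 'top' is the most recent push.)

Answer: back: HOME,W,I
current: N
forward: (empty)

Derivation:
After 1 (visit(W)): cur=W back=1 fwd=0
After 2 (back): cur=HOME back=0 fwd=1
After 3 (forward): cur=W back=1 fwd=0
After 4 (visit(I)): cur=I back=2 fwd=0
After 5 (visit(N)): cur=N back=3 fwd=0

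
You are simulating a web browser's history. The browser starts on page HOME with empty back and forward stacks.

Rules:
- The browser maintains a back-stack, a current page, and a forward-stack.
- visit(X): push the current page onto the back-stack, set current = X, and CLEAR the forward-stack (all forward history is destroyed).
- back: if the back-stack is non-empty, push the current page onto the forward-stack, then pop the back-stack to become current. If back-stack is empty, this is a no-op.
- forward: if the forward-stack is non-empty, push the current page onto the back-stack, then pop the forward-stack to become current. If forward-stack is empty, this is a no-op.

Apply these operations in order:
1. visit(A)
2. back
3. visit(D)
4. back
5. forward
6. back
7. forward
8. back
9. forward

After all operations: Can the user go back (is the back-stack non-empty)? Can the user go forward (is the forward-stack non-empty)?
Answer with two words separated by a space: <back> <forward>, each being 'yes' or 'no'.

After 1 (visit(A)): cur=A back=1 fwd=0
After 2 (back): cur=HOME back=0 fwd=1
After 3 (visit(D)): cur=D back=1 fwd=0
After 4 (back): cur=HOME back=0 fwd=1
After 5 (forward): cur=D back=1 fwd=0
After 6 (back): cur=HOME back=0 fwd=1
After 7 (forward): cur=D back=1 fwd=0
After 8 (back): cur=HOME back=0 fwd=1
After 9 (forward): cur=D back=1 fwd=0

Answer: yes no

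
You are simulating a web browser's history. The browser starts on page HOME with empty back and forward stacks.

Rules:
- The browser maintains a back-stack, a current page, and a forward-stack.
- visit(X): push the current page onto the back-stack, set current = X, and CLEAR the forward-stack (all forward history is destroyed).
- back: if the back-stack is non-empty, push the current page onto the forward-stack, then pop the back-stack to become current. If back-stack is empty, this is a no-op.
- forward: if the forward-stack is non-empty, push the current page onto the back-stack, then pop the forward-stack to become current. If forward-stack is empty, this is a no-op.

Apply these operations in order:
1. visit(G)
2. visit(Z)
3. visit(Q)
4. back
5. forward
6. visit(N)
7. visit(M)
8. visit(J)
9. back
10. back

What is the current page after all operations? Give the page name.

Answer: N

Derivation:
After 1 (visit(G)): cur=G back=1 fwd=0
After 2 (visit(Z)): cur=Z back=2 fwd=0
After 3 (visit(Q)): cur=Q back=3 fwd=0
After 4 (back): cur=Z back=2 fwd=1
After 5 (forward): cur=Q back=3 fwd=0
After 6 (visit(N)): cur=N back=4 fwd=0
After 7 (visit(M)): cur=M back=5 fwd=0
After 8 (visit(J)): cur=J back=6 fwd=0
After 9 (back): cur=M back=5 fwd=1
After 10 (back): cur=N back=4 fwd=2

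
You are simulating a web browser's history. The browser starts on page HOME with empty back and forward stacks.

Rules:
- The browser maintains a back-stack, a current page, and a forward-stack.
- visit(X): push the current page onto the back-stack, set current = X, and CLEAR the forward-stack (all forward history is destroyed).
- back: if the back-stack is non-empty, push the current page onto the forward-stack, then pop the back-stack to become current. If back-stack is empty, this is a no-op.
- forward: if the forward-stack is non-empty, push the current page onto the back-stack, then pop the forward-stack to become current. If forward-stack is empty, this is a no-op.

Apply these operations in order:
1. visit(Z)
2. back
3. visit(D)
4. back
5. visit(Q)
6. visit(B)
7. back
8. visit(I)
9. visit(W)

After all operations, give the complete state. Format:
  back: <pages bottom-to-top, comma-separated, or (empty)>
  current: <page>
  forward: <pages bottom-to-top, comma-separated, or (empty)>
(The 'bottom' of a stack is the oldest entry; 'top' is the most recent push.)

After 1 (visit(Z)): cur=Z back=1 fwd=0
After 2 (back): cur=HOME back=0 fwd=1
After 3 (visit(D)): cur=D back=1 fwd=0
After 4 (back): cur=HOME back=0 fwd=1
After 5 (visit(Q)): cur=Q back=1 fwd=0
After 6 (visit(B)): cur=B back=2 fwd=0
After 7 (back): cur=Q back=1 fwd=1
After 8 (visit(I)): cur=I back=2 fwd=0
After 9 (visit(W)): cur=W back=3 fwd=0

Answer: back: HOME,Q,I
current: W
forward: (empty)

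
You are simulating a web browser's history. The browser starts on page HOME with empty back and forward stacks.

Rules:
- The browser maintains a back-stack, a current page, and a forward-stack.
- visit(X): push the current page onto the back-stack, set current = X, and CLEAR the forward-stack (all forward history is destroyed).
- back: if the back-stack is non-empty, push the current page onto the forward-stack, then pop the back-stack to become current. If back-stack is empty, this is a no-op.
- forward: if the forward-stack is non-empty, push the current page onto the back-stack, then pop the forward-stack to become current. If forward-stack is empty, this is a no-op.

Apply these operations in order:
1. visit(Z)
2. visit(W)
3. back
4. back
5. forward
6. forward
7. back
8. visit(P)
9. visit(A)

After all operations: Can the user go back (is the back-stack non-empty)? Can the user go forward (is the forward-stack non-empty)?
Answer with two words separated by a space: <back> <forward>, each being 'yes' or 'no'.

After 1 (visit(Z)): cur=Z back=1 fwd=0
After 2 (visit(W)): cur=W back=2 fwd=0
After 3 (back): cur=Z back=1 fwd=1
After 4 (back): cur=HOME back=0 fwd=2
After 5 (forward): cur=Z back=1 fwd=1
After 6 (forward): cur=W back=2 fwd=0
After 7 (back): cur=Z back=1 fwd=1
After 8 (visit(P)): cur=P back=2 fwd=0
After 9 (visit(A)): cur=A back=3 fwd=0

Answer: yes no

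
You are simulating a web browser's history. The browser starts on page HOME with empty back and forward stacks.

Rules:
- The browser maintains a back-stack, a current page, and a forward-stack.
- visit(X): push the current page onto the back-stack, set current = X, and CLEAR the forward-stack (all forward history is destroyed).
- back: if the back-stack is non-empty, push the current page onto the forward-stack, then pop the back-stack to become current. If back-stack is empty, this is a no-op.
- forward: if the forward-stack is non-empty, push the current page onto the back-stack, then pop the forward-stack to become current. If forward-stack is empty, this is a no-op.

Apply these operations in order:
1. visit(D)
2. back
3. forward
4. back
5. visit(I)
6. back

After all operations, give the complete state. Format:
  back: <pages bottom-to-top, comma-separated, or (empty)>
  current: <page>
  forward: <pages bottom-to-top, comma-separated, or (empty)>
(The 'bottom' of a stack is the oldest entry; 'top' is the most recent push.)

After 1 (visit(D)): cur=D back=1 fwd=0
After 2 (back): cur=HOME back=0 fwd=1
After 3 (forward): cur=D back=1 fwd=0
After 4 (back): cur=HOME back=0 fwd=1
After 5 (visit(I)): cur=I back=1 fwd=0
After 6 (back): cur=HOME back=0 fwd=1

Answer: back: (empty)
current: HOME
forward: I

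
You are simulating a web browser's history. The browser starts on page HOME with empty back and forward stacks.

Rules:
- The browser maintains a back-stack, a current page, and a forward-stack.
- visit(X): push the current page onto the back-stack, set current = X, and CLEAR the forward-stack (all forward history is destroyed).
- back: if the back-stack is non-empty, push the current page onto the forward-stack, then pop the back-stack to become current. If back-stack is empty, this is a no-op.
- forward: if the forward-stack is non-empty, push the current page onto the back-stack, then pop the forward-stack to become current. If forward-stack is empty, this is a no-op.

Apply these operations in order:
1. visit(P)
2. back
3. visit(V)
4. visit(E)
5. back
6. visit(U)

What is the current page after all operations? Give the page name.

After 1 (visit(P)): cur=P back=1 fwd=0
After 2 (back): cur=HOME back=0 fwd=1
After 3 (visit(V)): cur=V back=1 fwd=0
After 4 (visit(E)): cur=E back=2 fwd=0
After 5 (back): cur=V back=1 fwd=1
After 6 (visit(U)): cur=U back=2 fwd=0

Answer: U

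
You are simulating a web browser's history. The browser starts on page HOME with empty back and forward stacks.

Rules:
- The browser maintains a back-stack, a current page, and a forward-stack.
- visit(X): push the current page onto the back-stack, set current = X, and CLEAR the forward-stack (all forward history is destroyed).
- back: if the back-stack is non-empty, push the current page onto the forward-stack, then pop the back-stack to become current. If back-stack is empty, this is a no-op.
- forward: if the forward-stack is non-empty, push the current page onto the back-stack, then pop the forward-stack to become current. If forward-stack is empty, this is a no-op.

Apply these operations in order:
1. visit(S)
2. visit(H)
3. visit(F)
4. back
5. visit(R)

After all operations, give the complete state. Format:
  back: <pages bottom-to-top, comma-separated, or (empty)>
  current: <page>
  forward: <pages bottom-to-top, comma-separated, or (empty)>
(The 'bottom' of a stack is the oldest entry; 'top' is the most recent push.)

Answer: back: HOME,S,H
current: R
forward: (empty)

Derivation:
After 1 (visit(S)): cur=S back=1 fwd=0
After 2 (visit(H)): cur=H back=2 fwd=0
After 3 (visit(F)): cur=F back=3 fwd=0
After 4 (back): cur=H back=2 fwd=1
After 5 (visit(R)): cur=R back=3 fwd=0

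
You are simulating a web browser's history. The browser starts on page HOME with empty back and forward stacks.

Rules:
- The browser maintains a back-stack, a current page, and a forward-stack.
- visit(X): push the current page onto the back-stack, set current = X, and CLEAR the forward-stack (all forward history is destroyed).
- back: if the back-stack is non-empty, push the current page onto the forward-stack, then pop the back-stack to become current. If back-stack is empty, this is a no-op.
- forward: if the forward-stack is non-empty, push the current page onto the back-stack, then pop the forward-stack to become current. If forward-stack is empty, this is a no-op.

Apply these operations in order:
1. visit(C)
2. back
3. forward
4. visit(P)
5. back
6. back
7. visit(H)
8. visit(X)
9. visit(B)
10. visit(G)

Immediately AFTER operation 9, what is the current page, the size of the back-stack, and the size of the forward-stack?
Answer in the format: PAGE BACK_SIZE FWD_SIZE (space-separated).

After 1 (visit(C)): cur=C back=1 fwd=0
After 2 (back): cur=HOME back=0 fwd=1
After 3 (forward): cur=C back=1 fwd=0
After 4 (visit(P)): cur=P back=2 fwd=0
After 5 (back): cur=C back=1 fwd=1
After 6 (back): cur=HOME back=0 fwd=2
After 7 (visit(H)): cur=H back=1 fwd=0
After 8 (visit(X)): cur=X back=2 fwd=0
After 9 (visit(B)): cur=B back=3 fwd=0

B 3 0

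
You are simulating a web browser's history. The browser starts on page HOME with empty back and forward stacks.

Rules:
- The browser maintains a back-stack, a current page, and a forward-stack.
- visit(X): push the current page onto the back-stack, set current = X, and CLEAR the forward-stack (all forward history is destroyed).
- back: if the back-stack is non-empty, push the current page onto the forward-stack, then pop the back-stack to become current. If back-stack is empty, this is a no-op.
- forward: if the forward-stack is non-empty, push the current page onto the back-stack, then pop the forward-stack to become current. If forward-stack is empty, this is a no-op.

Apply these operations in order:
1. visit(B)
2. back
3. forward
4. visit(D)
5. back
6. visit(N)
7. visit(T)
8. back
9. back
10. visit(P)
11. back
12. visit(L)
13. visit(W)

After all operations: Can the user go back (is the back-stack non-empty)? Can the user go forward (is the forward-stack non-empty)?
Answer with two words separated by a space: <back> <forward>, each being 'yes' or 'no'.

Answer: yes no

Derivation:
After 1 (visit(B)): cur=B back=1 fwd=0
After 2 (back): cur=HOME back=0 fwd=1
After 3 (forward): cur=B back=1 fwd=0
After 4 (visit(D)): cur=D back=2 fwd=0
After 5 (back): cur=B back=1 fwd=1
After 6 (visit(N)): cur=N back=2 fwd=0
After 7 (visit(T)): cur=T back=3 fwd=0
After 8 (back): cur=N back=2 fwd=1
After 9 (back): cur=B back=1 fwd=2
After 10 (visit(P)): cur=P back=2 fwd=0
After 11 (back): cur=B back=1 fwd=1
After 12 (visit(L)): cur=L back=2 fwd=0
After 13 (visit(W)): cur=W back=3 fwd=0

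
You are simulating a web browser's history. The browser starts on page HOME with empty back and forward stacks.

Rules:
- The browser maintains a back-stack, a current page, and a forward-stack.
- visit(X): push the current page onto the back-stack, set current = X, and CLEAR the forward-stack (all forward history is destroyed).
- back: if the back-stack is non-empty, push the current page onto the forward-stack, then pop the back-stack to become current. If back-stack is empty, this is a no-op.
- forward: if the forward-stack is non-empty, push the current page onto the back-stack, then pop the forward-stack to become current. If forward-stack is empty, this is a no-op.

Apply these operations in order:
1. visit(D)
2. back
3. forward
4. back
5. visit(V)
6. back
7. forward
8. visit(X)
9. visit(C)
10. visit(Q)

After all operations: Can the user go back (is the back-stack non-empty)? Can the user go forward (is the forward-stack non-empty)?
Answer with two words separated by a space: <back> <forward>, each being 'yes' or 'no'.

After 1 (visit(D)): cur=D back=1 fwd=0
After 2 (back): cur=HOME back=0 fwd=1
After 3 (forward): cur=D back=1 fwd=0
After 4 (back): cur=HOME back=0 fwd=1
After 5 (visit(V)): cur=V back=1 fwd=0
After 6 (back): cur=HOME back=0 fwd=1
After 7 (forward): cur=V back=1 fwd=0
After 8 (visit(X)): cur=X back=2 fwd=0
After 9 (visit(C)): cur=C back=3 fwd=0
After 10 (visit(Q)): cur=Q back=4 fwd=0

Answer: yes no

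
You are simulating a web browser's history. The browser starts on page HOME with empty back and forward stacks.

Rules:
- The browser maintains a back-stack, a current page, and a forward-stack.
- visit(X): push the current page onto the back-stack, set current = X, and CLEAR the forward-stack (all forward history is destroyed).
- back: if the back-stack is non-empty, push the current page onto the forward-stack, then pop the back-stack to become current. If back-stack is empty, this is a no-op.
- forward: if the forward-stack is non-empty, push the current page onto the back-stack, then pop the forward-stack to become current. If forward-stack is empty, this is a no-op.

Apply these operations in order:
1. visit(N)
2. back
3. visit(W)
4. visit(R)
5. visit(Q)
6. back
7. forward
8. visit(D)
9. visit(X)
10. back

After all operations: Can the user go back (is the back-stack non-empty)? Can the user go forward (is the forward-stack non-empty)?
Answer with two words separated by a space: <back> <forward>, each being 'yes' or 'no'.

After 1 (visit(N)): cur=N back=1 fwd=0
After 2 (back): cur=HOME back=0 fwd=1
After 3 (visit(W)): cur=W back=1 fwd=0
After 4 (visit(R)): cur=R back=2 fwd=0
After 5 (visit(Q)): cur=Q back=3 fwd=0
After 6 (back): cur=R back=2 fwd=1
After 7 (forward): cur=Q back=3 fwd=0
After 8 (visit(D)): cur=D back=4 fwd=0
After 9 (visit(X)): cur=X back=5 fwd=0
After 10 (back): cur=D back=4 fwd=1

Answer: yes yes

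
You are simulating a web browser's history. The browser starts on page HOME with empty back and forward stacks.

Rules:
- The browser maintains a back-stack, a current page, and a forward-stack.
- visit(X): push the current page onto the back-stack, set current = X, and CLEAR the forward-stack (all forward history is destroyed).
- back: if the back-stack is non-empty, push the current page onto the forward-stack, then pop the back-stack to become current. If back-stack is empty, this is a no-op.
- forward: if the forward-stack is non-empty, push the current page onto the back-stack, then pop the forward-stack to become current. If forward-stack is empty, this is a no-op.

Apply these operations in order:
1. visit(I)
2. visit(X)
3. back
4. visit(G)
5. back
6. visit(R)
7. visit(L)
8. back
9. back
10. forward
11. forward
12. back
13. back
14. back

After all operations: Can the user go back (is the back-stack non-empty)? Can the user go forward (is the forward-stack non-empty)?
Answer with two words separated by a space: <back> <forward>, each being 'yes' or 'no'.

After 1 (visit(I)): cur=I back=1 fwd=0
After 2 (visit(X)): cur=X back=2 fwd=0
After 3 (back): cur=I back=1 fwd=1
After 4 (visit(G)): cur=G back=2 fwd=0
After 5 (back): cur=I back=1 fwd=1
After 6 (visit(R)): cur=R back=2 fwd=0
After 7 (visit(L)): cur=L back=3 fwd=0
After 8 (back): cur=R back=2 fwd=1
After 9 (back): cur=I back=1 fwd=2
After 10 (forward): cur=R back=2 fwd=1
After 11 (forward): cur=L back=3 fwd=0
After 12 (back): cur=R back=2 fwd=1
After 13 (back): cur=I back=1 fwd=2
After 14 (back): cur=HOME back=0 fwd=3

Answer: no yes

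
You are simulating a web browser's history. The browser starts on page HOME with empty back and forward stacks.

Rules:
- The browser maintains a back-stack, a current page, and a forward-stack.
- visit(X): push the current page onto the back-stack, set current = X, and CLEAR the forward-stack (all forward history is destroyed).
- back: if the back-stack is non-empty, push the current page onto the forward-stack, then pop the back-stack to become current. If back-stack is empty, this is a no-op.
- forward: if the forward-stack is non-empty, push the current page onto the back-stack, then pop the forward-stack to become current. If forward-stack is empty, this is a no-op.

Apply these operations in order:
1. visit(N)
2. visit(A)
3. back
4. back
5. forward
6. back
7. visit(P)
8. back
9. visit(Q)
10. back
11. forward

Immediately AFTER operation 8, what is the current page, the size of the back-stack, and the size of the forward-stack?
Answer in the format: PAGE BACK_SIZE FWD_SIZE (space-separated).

After 1 (visit(N)): cur=N back=1 fwd=0
After 2 (visit(A)): cur=A back=2 fwd=0
After 3 (back): cur=N back=1 fwd=1
After 4 (back): cur=HOME back=0 fwd=2
After 5 (forward): cur=N back=1 fwd=1
After 6 (back): cur=HOME back=0 fwd=2
After 7 (visit(P)): cur=P back=1 fwd=0
After 8 (back): cur=HOME back=0 fwd=1

HOME 0 1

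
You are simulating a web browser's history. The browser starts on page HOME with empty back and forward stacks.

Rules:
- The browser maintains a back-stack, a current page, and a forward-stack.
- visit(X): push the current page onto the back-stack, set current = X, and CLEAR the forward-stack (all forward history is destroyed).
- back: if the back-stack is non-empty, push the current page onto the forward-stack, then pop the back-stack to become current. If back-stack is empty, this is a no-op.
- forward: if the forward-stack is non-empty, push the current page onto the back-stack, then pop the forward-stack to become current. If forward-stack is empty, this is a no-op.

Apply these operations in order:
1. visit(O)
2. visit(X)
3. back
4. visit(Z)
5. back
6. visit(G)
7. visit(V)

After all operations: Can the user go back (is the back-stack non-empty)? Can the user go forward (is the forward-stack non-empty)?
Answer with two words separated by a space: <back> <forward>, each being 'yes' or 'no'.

After 1 (visit(O)): cur=O back=1 fwd=0
After 2 (visit(X)): cur=X back=2 fwd=0
After 3 (back): cur=O back=1 fwd=1
After 4 (visit(Z)): cur=Z back=2 fwd=0
After 5 (back): cur=O back=1 fwd=1
After 6 (visit(G)): cur=G back=2 fwd=0
After 7 (visit(V)): cur=V back=3 fwd=0

Answer: yes no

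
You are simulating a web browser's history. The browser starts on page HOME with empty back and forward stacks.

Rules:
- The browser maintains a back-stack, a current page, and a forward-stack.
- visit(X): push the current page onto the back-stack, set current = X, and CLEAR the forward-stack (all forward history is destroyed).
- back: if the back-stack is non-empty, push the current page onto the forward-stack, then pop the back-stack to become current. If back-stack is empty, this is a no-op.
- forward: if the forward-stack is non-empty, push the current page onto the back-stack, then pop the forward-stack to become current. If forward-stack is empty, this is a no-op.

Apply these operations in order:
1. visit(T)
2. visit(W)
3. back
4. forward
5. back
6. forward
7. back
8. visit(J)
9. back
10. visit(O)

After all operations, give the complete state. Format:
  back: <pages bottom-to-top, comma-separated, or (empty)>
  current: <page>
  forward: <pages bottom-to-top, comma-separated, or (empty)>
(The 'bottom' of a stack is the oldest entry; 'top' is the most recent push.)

After 1 (visit(T)): cur=T back=1 fwd=0
After 2 (visit(W)): cur=W back=2 fwd=0
After 3 (back): cur=T back=1 fwd=1
After 4 (forward): cur=W back=2 fwd=0
After 5 (back): cur=T back=1 fwd=1
After 6 (forward): cur=W back=2 fwd=0
After 7 (back): cur=T back=1 fwd=1
After 8 (visit(J)): cur=J back=2 fwd=0
After 9 (back): cur=T back=1 fwd=1
After 10 (visit(O)): cur=O back=2 fwd=0

Answer: back: HOME,T
current: O
forward: (empty)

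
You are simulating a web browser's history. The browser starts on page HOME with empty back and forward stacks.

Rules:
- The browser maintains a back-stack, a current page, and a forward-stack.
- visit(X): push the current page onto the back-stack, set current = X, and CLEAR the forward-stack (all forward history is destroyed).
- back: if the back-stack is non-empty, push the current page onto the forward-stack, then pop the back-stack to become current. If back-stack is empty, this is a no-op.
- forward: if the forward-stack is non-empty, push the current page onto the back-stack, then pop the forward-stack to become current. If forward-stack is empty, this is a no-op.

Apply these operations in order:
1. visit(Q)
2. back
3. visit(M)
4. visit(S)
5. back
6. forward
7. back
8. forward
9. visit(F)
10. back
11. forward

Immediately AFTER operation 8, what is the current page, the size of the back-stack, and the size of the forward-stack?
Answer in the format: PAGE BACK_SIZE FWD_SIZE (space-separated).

After 1 (visit(Q)): cur=Q back=1 fwd=0
After 2 (back): cur=HOME back=0 fwd=1
After 3 (visit(M)): cur=M back=1 fwd=0
After 4 (visit(S)): cur=S back=2 fwd=0
After 5 (back): cur=M back=1 fwd=1
After 6 (forward): cur=S back=2 fwd=0
After 7 (back): cur=M back=1 fwd=1
After 8 (forward): cur=S back=2 fwd=0

S 2 0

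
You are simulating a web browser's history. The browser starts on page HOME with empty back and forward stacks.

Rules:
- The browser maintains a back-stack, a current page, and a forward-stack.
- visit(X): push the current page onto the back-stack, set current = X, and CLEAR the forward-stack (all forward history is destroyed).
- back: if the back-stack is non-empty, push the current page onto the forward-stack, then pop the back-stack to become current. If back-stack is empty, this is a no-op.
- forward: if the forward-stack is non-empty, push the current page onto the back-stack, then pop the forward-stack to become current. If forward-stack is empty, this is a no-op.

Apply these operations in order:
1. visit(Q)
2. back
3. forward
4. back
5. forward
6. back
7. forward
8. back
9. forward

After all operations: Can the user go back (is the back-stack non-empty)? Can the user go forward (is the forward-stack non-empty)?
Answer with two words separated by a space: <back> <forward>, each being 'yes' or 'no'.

After 1 (visit(Q)): cur=Q back=1 fwd=0
After 2 (back): cur=HOME back=0 fwd=1
After 3 (forward): cur=Q back=1 fwd=0
After 4 (back): cur=HOME back=0 fwd=1
After 5 (forward): cur=Q back=1 fwd=0
After 6 (back): cur=HOME back=0 fwd=1
After 7 (forward): cur=Q back=1 fwd=0
After 8 (back): cur=HOME back=0 fwd=1
After 9 (forward): cur=Q back=1 fwd=0

Answer: yes no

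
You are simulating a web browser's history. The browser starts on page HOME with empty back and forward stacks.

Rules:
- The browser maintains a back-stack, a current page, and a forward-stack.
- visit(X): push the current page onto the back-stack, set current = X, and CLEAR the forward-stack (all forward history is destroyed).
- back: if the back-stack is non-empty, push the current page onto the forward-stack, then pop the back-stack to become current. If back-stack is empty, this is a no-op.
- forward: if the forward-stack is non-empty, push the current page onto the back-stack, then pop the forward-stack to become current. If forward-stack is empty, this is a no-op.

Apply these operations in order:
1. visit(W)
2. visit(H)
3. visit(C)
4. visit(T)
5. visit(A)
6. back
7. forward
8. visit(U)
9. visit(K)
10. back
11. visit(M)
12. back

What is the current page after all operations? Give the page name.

Answer: U

Derivation:
After 1 (visit(W)): cur=W back=1 fwd=0
After 2 (visit(H)): cur=H back=2 fwd=0
After 3 (visit(C)): cur=C back=3 fwd=0
After 4 (visit(T)): cur=T back=4 fwd=0
After 5 (visit(A)): cur=A back=5 fwd=0
After 6 (back): cur=T back=4 fwd=1
After 7 (forward): cur=A back=5 fwd=0
After 8 (visit(U)): cur=U back=6 fwd=0
After 9 (visit(K)): cur=K back=7 fwd=0
After 10 (back): cur=U back=6 fwd=1
After 11 (visit(M)): cur=M back=7 fwd=0
After 12 (back): cur=U back=6 fwd=1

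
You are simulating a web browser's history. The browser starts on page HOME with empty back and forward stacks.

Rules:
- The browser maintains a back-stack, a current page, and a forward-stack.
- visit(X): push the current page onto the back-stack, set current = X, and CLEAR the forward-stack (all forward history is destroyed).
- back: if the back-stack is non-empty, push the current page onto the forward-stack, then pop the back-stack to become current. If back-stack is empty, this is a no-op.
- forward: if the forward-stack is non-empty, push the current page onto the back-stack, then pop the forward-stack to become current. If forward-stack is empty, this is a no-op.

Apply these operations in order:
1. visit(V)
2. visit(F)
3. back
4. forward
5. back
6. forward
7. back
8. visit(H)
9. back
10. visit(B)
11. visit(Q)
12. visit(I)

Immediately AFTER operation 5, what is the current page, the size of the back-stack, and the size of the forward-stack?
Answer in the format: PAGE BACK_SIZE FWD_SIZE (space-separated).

After 1 (visit(V)): cur=V back=1 fwd=0
After 2 (visit(F)): cur=F back=2 fwd=0
After 3 (back): cur=V back=1 fwd=1
After 4 (forward): cur=F back=2 fwd=0
After 5 (back): cur=V back=1 fwd=1

V 1 1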